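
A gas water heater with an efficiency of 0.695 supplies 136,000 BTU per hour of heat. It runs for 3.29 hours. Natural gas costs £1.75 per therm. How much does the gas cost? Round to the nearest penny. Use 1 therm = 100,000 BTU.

£11.27

Heat delivered = 136,000 BTU/h × 3.29 h = 447,440 BTU
Gas input = 447,440 / 0.695 = 643,799 BTU
= 643,799 / 100,000 = 6.438 therm
Cost = 6.438 × £1.75/therm = £11.27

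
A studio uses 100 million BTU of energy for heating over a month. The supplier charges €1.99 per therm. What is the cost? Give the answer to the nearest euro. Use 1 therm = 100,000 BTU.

€1990

100 million BTU × (10 therm/million BTU) = 1,000 therm
Cost = 1,000 therm × €1.99/therm = €1,990.00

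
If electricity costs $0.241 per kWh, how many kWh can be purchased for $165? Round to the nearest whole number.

685 kWh

$165 / $0.241 per kWh = 684.6 kWh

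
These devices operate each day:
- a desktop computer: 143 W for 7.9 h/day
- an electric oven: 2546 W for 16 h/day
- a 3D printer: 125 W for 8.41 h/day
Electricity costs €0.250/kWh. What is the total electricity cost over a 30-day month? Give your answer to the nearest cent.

desktop computer: 143 W × 7.9 h × 30 d = 33,891 Wh = 33.89 kWh
electric oven: 2546 W × 16 h × 30 d = 1,222,080 Wh = 1,222 kWh
3D printer: 125 W × 8.41 h × 30 d = 31,538 Wh = 31.54 kWh
Total energy = 33.89 + 1,222 + 31.54 = 1,288 kWh
Cost = 1,288 kWh × €0.250 = €321.88

€321.88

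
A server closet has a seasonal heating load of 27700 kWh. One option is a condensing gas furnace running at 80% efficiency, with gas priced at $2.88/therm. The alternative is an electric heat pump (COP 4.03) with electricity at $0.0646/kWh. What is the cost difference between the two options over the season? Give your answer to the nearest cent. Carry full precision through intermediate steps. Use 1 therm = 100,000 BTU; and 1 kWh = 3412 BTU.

$2958.42

Heat load = 27700 kWh × 3412 = 94,512,400 BTU
Gas: input = 94,512,400 / 0.80 = 118,140,500 BTU = 1,181 therm → 1,181 × $2.88 = $3,402.45
Heat pump: 94,512,400 BTU / 3412 = 27,700 kWh heat; / 4.03 = 6,873 kWh in → × $0.0646 = $444.02
Difference = |$3,402.45 − $444.02| = $2,958.42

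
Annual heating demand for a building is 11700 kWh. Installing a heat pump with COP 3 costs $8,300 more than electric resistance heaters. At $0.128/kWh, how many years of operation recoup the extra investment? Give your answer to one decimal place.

8.3 years

Resistance: 11700 kWh × $0.128 = $1,497.60/yr
Heat pump: 11700 / 3 = 3900 kWh in → × $0.128 = $499.20/yr
Annual savings = $998.40
Payback = $8,300 / $998.40 = 8.31 years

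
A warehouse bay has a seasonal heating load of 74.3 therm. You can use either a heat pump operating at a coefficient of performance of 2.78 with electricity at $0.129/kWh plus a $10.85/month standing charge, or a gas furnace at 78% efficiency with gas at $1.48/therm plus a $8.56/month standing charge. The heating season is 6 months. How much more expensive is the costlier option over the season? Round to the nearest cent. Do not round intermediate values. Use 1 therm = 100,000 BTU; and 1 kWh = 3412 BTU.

$26.19

Heat load = 74.3 therm × 100,000 = 7,430,000 BTU
Gas: input = 7,430,000 / 0.78 = 9,525,641 BTU = 95.26 therm → 95.26 × $1.48 = $140.98; + 6 × $8.56 standing = $192.34
Heat pump: 7,430,000 BTU / 3412 = 2,178 kWh heat; / 2.78 = 783.3 kWh in → × $0.129 = $101.05; + 6 × $10.85 standing = $166.15
Difference = |$192.34 − $166.15| = $26.19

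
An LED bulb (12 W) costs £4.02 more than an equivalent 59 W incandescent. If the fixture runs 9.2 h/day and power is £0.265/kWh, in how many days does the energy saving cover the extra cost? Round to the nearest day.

35 days

Power saved = 59 − 12 = 47 W
Daily energy saved = 47 W × 9.2 h = 432.4 Wh = 0.4324 kWh
Daily savings = 0.4324 × £0.265 = £0.1146
Payback = £4.02 / £0.1146 per day = 35.08 days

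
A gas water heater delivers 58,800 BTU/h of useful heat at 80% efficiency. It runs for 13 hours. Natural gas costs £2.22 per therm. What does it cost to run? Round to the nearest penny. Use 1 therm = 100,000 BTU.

Heat delivered = 58,800 BTU/h × 13 h = 764,400 BTU
Gas input = 764,400 / 0.80 = 955,500 BTU
= 955,500 / 100,000 = 9.555 therm
Cost = 9.555 × £2.22/therm = £21.21

£21.21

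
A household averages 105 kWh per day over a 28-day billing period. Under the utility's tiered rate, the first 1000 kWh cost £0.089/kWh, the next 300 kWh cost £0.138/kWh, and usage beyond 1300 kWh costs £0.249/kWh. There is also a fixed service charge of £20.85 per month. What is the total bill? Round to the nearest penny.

Usage = 105 kWh/day × 28 days = 2940 kWh
First 1000 kWh × £0.089 = £89.00
Next 300 kWh × £0.138 = £41.40
Remaining 1640 kWh × £0.249 = £408.36
Energy charge = £538.76; + service £20.85 = £559.61

£559.61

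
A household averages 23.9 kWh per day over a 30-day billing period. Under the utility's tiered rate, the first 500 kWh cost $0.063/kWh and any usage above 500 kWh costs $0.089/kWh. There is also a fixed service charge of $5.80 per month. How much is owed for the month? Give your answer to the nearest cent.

$56.61

Usage = 23.9 kWh/day × 30 days = 717 kWh
First 500 kWh × $0.063 = $31.50
Remaining 217 kWh × $0.089 = $19.31
Energy charge = $50.81; + service $5.80 = $56.61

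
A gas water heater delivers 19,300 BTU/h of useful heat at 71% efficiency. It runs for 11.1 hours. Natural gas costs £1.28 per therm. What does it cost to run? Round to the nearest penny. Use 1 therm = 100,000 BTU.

Heat delivered = 19,300 BTU/h × 11.1 h = 214,230 BTU
Gas input = 214,230 / 0.710 = 301,732 BTU
= 301,732 / 100,000 = 3.017 therm
Cost = 3.017 × £1.28/therm = £3.86

£3.86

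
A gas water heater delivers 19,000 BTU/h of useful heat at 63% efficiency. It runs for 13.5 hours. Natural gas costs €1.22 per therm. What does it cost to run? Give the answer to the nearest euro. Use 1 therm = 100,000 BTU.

Heat delivered = 19,000 BTU/h × 13.5 h = 256,500 BTU
Gas input = 256,500 / 0.63 = 407,143 BTU
= 407,143 / 100,000 = 4.071 therm
Cost = 4.071 × €1.22/therm = €4.97 ≈ €5

€5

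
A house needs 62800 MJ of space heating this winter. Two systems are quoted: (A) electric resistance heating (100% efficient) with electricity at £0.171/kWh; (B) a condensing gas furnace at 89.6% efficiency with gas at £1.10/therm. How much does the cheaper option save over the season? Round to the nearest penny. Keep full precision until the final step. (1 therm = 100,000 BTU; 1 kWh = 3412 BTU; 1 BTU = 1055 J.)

Heat load = 62800 MJ = 62,800,000,000 J / 1055 = 59,526,066 BTU
Gas: input = 59,526,066 / 0.896 = 66,435,342 BTU = 664.4 therm → 664.4 × £1.10 = £730.79
Electric: 59,526,066 BTU / 3412 = 17,450 kWh → × £0.171 = £2,983.28
Difference = |£730.79 − £2,983.28| = £2,252.49

£2252.49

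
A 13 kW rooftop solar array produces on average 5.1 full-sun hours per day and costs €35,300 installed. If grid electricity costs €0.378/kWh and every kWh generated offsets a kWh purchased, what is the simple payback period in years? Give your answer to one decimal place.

3.9 years

Daily generation = 13 kW × 5.1 h = 66.3 kWh
Annual generation = 66.3 × 365 = 24200 kWh
Annual savings = 24200 × €0.378 = €9,147.41
Payback = €35,300 / €9,147.41 = 3.86 years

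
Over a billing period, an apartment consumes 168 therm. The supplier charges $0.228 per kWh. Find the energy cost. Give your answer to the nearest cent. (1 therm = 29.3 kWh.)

$1122.31

168 therm × (29.3 kWh/therm) = 4,922 kWh
Cost = 4,922 kWh × $0.228/kWh = $1,122.31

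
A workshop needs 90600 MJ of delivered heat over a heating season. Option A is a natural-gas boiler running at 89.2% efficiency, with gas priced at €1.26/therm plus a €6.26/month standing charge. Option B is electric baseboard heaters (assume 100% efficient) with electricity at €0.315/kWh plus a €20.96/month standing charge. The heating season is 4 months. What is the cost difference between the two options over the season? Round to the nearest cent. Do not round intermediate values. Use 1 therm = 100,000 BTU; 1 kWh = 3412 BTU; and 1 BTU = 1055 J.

€6773.99

Heat load = 90600 MJ = 90,600,000,000 J / 1055 = 85,876,777 BTU
Gas: input = 85,876,777 / 0.892 = 96,274,414 BTU = 962.7 therm → 962.7 × €1.26 = €1,213.06; + 4 × €6.26 standing = €1,238.10
Electric: 85,876,777 BTU / 3412 = 25,170 kWh → × €0.315 = €7,928.25; + 4 × €20.96 standing = €8,012.09
Difference = |€1,238.10 − €8,012.09| = €6,773.99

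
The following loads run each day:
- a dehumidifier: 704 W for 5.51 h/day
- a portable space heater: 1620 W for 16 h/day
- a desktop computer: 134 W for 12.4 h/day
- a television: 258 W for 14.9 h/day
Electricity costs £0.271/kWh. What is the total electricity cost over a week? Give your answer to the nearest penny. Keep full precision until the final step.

dehumidifier: 704 W × 5.51 h × 7 d = 27,153 Wh = 27.15 kWh
portable space heater: 1620 W × 16 h × 7 d = 181,440 Wh = 181.4 kWh
desktop computer: 134 W × 12.4 h × 7 d = 11,631 Wh = 11.63 kWh
television: 258 W × 14.9 h × 7 d = 26,909 Wh = 26.91 kWh
Total energy = 27.15 + 181.4 + 11.63 + 26.91 = 247.1 kWh
Cost = 247.1 kWh × £0.271 = £66.97

£66.97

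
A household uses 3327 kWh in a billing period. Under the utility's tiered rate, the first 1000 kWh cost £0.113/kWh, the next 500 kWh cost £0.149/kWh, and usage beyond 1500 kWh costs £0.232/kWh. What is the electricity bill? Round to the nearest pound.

£611

First 1000 kWh × £0.113 = £113.00
Next 500 kWh × £0.149 = £74.50
Remaining 1827 kWh × £0.232 = £423.86
Total = £611.36 ≈ £611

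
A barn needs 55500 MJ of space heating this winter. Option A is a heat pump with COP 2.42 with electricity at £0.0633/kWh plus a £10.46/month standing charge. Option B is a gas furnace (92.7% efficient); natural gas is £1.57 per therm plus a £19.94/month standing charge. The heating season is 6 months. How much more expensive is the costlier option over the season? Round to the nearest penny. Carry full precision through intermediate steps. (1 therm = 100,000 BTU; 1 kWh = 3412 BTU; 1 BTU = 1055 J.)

Heat load = 55500 MJ = 55,500,000,000 J / 1055 = 52,606,635 BTU
Gas: input = 52,606,635 / 0.927 = 56,749,337 BTU = 567.5 therm → 567.5 × £1.57 = £890.96; + 6 × £19.94 standing = £1,010.60
Heat pump: 52,606,635 BTU / 3412 = 15,420 kWh heat; / 2.42 = 6,371 kWh in → × £0.0633 = £403.29; + 6 × £10.46 standing = £466.05
Difference = |£1,010.60 − £466.05| = £544.55

£544.55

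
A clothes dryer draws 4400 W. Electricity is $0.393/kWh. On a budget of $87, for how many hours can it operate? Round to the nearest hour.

Energy budget = $87 / $0.393 per kWh = 221.4 kWh = 221,374 Wh
Runtime = 221,374 Wh / 4400 W = 50.31 h

50 h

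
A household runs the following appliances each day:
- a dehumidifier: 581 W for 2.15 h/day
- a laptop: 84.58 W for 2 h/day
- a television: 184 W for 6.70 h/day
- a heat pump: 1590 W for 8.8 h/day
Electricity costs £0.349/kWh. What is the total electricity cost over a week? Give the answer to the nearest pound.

dehumidifier: 581 W × 2.15 h × 7 d = 8,744 Wh = 8.744 kWh
laptop: 84.58 W × 2 h × 7 d = 1,184 Wh = 1.184 kWh
television: 184 W × 6.70 h × 7 d = 8,630 Wh = 8.63 kWh
heat pump: 1590 W × 8.8 h × 7 d = 97,944 Wh = 97.94 kWh
Total energy = 8.744 + 1.184 + 8.63 + 97.94 = 116.5 kWh
Cost = 116.5 kWh × £0.349 = £40.66 ≈ £41

£41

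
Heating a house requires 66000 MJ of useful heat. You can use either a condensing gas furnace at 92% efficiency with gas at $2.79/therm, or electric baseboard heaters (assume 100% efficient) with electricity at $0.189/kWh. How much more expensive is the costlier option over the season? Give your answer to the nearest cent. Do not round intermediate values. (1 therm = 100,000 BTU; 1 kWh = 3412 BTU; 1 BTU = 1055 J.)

Heat load = 66000 MJ = 66,000,000,000 J / 1055 = 62,559,242 BTU
Gas: input = 62,559,242 / 0.92 = 67,999,176 BTU = 680 therm → 680 × $2.79 = $1,897.18
Electric: 62,559,242 BTU / 3412 = 18,340 kWh → × $0.189 = $3,465.33
Difference = |$1,897.18 − $3,465.33| = $1,568.15

$1568.15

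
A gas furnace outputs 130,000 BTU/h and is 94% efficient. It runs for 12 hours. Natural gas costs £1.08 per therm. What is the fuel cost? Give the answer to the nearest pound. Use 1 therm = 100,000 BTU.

£18

Heat delivered = 130,000 BTU/h × 12 h = 1,560,000 BTU
Gas input = 1,560,000 / 0.940 = 1,659,574 BTU
= 1,659,574 / 100,000 = 16.6 therm
Cost = 16.6 × £1.08/therm = £17.92 ≈ £18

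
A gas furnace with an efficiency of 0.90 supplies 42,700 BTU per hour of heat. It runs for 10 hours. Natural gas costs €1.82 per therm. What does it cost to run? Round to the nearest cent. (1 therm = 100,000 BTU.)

€8.63

Heat delivered = 42,700 BTU/h × 10 h = 427,000 BTU
Gas input = 427,000 / 0.90 = 474,444 BTU
= 474,444 / 100,000 = 4.744 therm
Cost = 4.744 × €1.82/therm = €8.63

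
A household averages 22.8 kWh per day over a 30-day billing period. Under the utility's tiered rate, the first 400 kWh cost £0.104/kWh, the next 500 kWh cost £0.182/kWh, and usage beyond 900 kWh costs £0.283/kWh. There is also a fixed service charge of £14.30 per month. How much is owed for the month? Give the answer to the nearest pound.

Usage = 22.8 kWh/day × 30 days = 684 kWh
First 400 kWh × £0.104 = £41.60
Next 284 kWh × £0.182 = £51.69
Remaining tier: 0 kWh (not reached)
Energy charge = £93.29; + service £14.30 = £107.59 ≈ £108

£108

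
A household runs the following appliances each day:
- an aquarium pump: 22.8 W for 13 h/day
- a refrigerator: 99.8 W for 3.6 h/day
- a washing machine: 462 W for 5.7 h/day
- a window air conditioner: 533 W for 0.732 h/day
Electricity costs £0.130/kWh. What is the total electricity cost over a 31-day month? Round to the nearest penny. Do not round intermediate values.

£14.83

aquarium pump: 22.8 W × 13 h × 31 d = 9,188 Wh = 9.188 kWh
refrigerator: 99.8 W × 3.6 h × 31 d = 11,138 Wh = 11.14 kWh
washing machine: 462 W × 5.7 h × 31 d = 81,635 Wh = 81.64 kWh
window air conditioner: 533 W × 0.732 h × 31 d = 12,095 Wh = 12.09 kWh
Total energy = 9.188 + 11.14 + 81.64 + 12.09 = 114.1 kWh
Cost = 114.1 kWh × £0.130 = £14.83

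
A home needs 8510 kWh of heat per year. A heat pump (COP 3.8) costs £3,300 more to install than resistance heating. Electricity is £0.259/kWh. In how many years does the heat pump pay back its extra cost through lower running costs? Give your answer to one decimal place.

Resistance: 8510 kWh × £0.259 = £2,204.09/yr
Heat pump: 8510 / 3.8 = 2239 kWh in → × £0.259 = £580.02/yr
Annual savings = £1,624.07
Payback = £3,300 / £1,624.07 = 2.03 years

2.0 years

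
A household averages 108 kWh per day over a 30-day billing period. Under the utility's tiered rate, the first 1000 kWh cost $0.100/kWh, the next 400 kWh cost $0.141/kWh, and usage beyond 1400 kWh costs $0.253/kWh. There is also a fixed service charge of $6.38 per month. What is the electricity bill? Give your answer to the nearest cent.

$628.30

Usage = 108 kWh/day × 30 days = 3240 kWh
First 1000 kWh × $0.100 = $100.00
Next 400 kWh × $0.141 = $56.40
Remaining 1840 kWh × $0.253 = $465.52
Energy charge = $621.92; + service $6.38 = $628.30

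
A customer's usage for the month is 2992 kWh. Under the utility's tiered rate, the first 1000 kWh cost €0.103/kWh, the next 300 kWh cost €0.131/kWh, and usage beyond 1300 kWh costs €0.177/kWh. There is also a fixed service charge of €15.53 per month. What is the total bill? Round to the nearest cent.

€457.31

First 1000 kWh × €0.103 = €103.00
Next 300 kWh × €0.131 = €39.30
Remaining 1692 kWh × €0.177 = €299.48
Energy charge = €441.78; + service €15.53 = €457.31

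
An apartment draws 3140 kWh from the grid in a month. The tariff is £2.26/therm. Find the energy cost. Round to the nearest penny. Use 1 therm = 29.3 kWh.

3140 kWh × (0.03413 therm/kWh) = 107.2 therm
Cost = 107.2 therm × £2.26/therm = £242.20

£242.20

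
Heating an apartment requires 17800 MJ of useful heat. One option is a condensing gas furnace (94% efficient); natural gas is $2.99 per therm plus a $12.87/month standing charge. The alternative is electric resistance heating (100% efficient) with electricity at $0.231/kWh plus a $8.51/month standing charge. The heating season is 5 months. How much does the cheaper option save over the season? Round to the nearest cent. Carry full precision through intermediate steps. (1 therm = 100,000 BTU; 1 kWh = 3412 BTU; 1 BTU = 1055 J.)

$583.80

Heat load = 17800 MJ = 17,800,000,000 J / 1055 = 16,872,038 BTU
Gas: input = 16,872,038 / 0.94 = 17,948,977 BTU = 179.5 therm → 179.5 × $2.99 = $536.67; + 5 × $12.87 standing = $601.02
Electric: 16,872,038 BTU / 3412 = 4,945 kWh → × $0.231 = $1,142.27; + 5 × $8.51 standing = $1,184.82
Difference = |$601.02 − $1,184.82| = $583.80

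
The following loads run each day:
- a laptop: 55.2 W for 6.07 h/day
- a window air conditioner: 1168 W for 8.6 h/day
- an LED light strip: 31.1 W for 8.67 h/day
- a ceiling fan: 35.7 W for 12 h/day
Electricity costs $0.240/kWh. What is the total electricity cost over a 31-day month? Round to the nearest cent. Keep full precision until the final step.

$82.42

laptop: 55.2 W × 6.07 h × 31 d = 10,387 Wh = 10.39 kWh
window air conditioner: 1168 W × 8.6 h × 31 d = 311,389 Wh = 311.4 kWh
LED light strip: 31.1 W × 8.67 h × 31 d = 8,359 Wh = 8.359 kWh
ceiling fan: 35.7 W × 12 h × 31 d = 13,280 Wh = 13.28 kWh
Total energy = 10.39 + 311.4 + 8.359 + 13.28 = 343.4 kWh
Cost = 343.4 kWh × $0.240 = $82.42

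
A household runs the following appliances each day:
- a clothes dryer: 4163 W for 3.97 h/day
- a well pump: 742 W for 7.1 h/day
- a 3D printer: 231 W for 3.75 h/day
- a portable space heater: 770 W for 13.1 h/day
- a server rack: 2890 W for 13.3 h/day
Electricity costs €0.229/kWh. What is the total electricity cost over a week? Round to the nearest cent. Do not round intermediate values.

€114.11

clothes dryer: 4163 W × 3.97 h × 7 d = 115,690 Wh = 115.7 kWh
well pump: 742 W × 7.1 h × 7 d = 36,877 Wh = 36.88 kWh
3D printer: 231 W × 3.75 h × 7 d = 6,064 Wh = 6.064 kWh
portable space heater: 770 W × 13.1 h × 7 d = 70,609 Wh = 70.61 kWh
server rack: 2890 W × 13.3 h × 7 d = 269,059 Wh = 269.1 kWh
Total energy = 115.7 + 36.88 + 6.064 + 70.61 + 269.1 = 498.3 kWh
Cost = 498.3 kWh × €0.229 = €114.11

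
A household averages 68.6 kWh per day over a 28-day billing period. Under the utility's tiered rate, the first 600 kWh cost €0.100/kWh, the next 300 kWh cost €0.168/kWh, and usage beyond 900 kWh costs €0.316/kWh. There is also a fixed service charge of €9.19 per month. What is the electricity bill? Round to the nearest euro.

Usage = 68.6 kWh/day × 28 days = 1920.8 kWh
First 600 kWh × €0.100 = €60.00
Next 300 kWh × €0.168 = €50.40
Remaining 1020.8 kWh × €0.316 = €322.57
Energy charge = €432.97; + service €9.19 = €442.16 ≈ €442

€442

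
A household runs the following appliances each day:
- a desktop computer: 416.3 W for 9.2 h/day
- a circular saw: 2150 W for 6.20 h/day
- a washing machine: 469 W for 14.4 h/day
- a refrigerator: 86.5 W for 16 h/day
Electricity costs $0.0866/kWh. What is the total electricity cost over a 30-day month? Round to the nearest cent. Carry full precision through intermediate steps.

$65.72

desktop computer: 416.3 W × 9.2 h × 30 d = 114,899 Wh = 114.9 kWh
circular saw: 2150 W × 6.20 h × 30 d = 399,900 Wh = 399.9 kWh
washing machine: 469 W × 14.4 h × 30 d = 202,608 Wh = 202.6 kWh
refrigerator: 86.5 W × 16 h × 30 d = 41,520 Wh = 41.52 kWh
Total energy = 114.9 + 399.9 + 202.6 + 41.52 = 758.9 kWh
Cost = 758.9 kWh × $0.0866 = $65.72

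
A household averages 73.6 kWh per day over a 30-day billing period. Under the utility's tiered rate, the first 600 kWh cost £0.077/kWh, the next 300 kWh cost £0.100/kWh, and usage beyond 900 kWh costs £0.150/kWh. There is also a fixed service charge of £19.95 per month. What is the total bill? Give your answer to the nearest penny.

£292.35

Usage = 73.6 kWh/day × 30 days = 2208 kWh
First 600 kWh × £0.077 = £46.20
Next 300 kWh × £0.100 = £30.00
Remaining 1308 kWh × £0.150 = £196.20
Energy charge = £272.40; + service £19.95 = £292.35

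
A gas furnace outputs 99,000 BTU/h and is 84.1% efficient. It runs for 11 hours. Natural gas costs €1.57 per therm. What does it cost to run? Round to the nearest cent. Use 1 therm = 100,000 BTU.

€20.33

Heat delivered = 99,000 BTU/h × 11 h = 1,089,000 BTU
Gas input = 1,089,000 / 0.841 = 1,294,887 BTU
= 1,294,887 / 100,000 = 12.95 therm
Cost = 12.95 × €1.57/therm = €20.33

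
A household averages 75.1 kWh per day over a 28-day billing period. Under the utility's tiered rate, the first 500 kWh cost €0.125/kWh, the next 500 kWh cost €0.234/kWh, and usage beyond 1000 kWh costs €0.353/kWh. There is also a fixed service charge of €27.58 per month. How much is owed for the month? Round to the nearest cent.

€596.37

Usage = 75.1 kWh/day × 28 days = 2102.8 kWh
First 500 kWh × €0.125 = €62.50
Next 500 kWh × €0.234 = €117.00
Remaining 1102.8 kWh × €0.353 = €389.29
Energy charge = €568.79; + service €27.58 = €596.37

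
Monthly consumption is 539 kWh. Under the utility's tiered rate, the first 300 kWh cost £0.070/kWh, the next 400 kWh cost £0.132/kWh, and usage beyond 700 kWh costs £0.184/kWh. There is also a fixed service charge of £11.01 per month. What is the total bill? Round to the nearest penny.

£63.56

First 300 kWh × £0.070 = £21.00
Next 239 kWh × £0.132 = £31.55
Remaining tier: 0 kWh (not reached)
Energy charge = £52.55; + service £11.01 = £63.56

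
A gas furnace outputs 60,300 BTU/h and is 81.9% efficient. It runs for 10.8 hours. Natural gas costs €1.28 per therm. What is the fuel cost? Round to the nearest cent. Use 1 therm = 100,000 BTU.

Heat delivered = 60,300 BTU/h × 10.8 h = 651,240 BTU
Gas input = 651,240 / 0.819 = 795,165 BTU
= 795,165 / 100,000 = 7.952 therm
Cost = 7.952 × €1.28/therm = €10.18

€10.18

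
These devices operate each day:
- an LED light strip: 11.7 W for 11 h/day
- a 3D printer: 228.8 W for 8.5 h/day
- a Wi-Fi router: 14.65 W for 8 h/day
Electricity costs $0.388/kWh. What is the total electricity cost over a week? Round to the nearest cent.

LED light strip: 11.7 W × 11 h × 7 d = 901 Wh = 0.9009 kWh
3D printer: 228.8 W × 8.5 h × 7 d = 13,614 Wh = 13.61 kWh
Wi-Fi router: 14.65 W × 8 h × 7 d = 820 Wh = 0.8204 kWh
Total energy = 0.9009 + 13.61 + 0.8204 = 15.33 kWh
Cost = 15.33 kWh × $0.388 = $5.95

$5.95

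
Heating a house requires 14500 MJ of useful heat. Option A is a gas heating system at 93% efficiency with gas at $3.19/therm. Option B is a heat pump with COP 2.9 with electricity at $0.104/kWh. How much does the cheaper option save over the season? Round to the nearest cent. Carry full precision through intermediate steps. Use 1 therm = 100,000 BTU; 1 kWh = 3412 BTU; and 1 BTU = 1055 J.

Heat load = 14500 MJ = 14,500,000,000 J / 1055 = 13,744,076 BTU
Gas: input = 13,744,076 / 0.93 = 14,778,576 BTU = 147.8 therm → 147.8 × $3.19 = $471.44
Heat pump: 13,744,076 BTU / 3412 = 4,028 kWh heat; / 2.9 = 1,389 kWh in → × $0.104 = $144.46
Difference = |$471.44 − $144.46| = $326.98

$326.98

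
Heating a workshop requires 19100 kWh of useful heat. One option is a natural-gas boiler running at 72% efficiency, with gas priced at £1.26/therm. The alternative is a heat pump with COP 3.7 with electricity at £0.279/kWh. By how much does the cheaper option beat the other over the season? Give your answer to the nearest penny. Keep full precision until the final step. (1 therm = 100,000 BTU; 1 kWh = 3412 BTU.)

Heat load = 19100 kWh × 3412 = 65,169,200 BTU
Gas: input = 65,169,200 / 0.72 = 90,512,778 BTU = 905.1 therm → 905.1 × £1.26 = £1,140.46
Heat pump: 65,169,200 BTU / 3412 = 19,100 kWh heat; / 3.7 = 5,162 kWh in → × £0.279 = £1,440.24
Difference = |£1,140.46 − £1,440.24| = £299.78

£299.78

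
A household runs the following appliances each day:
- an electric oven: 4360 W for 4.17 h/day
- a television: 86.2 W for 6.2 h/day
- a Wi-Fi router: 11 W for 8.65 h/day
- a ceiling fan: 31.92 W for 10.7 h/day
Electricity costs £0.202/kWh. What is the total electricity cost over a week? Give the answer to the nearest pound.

£27

electric oven: 4360 W × 4.17 h × 7 d = 127,268 Wh = 127.3 kWh
television: 86.2 W × 6.2 h × 7 d = 3,741 Wh = 3.741 kWh
Wi-Fi router: 11 W × 8.65 h × 7 d = 666 Wh = 0.6661 kWh
ceiling fan: 31.92 W × 10.7 h × 7 d = 2,391 Wh = 2.391 kWh
Total energy = 127.3 + 3.741 + 0.6661 + 2.391 = 134.1 kWh
Cost = 134.1 kWh × £0.202 = £27.08 ≈ £27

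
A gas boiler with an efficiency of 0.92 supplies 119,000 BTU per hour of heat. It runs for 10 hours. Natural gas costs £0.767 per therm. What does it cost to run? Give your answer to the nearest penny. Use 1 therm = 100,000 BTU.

Heat delivered = 119,000 BTU/h × 10 h = 1,190,000 BTU
Gas input = 1,190,000 / 0.92 = 1,293,478 BTU
= 1,293,478 / 100,000 = 12.93 therm
Cost = 12.93 × £0.767/therm = £9.92

£9.92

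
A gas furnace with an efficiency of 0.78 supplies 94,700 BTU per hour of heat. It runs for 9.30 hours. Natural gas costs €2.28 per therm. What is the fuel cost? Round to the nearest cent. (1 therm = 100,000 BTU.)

€25.74

Heat delivered = 94,700 BTU/h × 9.30 h = 880,710 BTU
Gas input = 880,710 / 0.78 = 1,129,115 BTU
= 1,129,115 / 100,000 = 11.29 therm
Cost = 11.29 × €2.28/therm = €25.74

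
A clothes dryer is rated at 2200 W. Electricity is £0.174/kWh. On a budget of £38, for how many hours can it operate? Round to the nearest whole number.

99 h

Energy budget = £38 / £0.174 per kWh = 218.4 kWh = 218,391 Wh
Runtime = 218,391 Wh / 2200 W = 99.27 h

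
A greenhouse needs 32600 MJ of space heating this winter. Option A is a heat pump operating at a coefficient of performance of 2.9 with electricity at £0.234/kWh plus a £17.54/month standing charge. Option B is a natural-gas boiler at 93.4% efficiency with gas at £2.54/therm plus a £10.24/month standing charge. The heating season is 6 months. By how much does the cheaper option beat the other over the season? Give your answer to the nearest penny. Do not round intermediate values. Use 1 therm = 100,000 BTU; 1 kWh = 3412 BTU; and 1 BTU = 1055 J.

Heat load = 32600 MJ = 32,600,000,000 J / 1055 = 30,900,474 BTU
Gas: input = 30,900,474 / 0.934 = 33,084,019 BTU = 330.8 therm → 330.8 × £2.54 = £840.33; + 6 × £10.24 standing = £901.77
Heat pump: 30,900,474 BTU / 3412 = 9,056 kWh heat; / 2.9 = 3,123 kWh in → × £0.234 = £730.76; + 6 × £17.54 standing = £836.00
Difference = |£901.77 − £836.00| = £65.78

£65.78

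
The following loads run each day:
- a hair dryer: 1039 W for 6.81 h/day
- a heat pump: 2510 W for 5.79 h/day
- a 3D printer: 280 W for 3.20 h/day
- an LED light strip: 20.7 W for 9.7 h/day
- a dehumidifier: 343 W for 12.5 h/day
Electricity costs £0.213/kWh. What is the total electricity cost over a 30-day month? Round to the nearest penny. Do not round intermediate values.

hair dryer: 1039 W × 6.81 h × 30 d = 212,268 Wh = 212.3 kWh
heat pump: 2510 W × 5.79 h × 30 d = 435,987 Wh = 436 kWh
3D printer: 280 W × 3.20 h × 30 d = 26,880 Wh = 26.88 kWh
LED light strip: 20.7 W × 9.7 h × 30 d = 6,024 Wh = 6.024 kWh
dehumidifier: 343 W × 12.5 h × 30 d = 128,625 Wh = 128.6 kWh
Total energy = 212.3 + 436 + 26.88 + 6.024 + 128.6 = 809.8 kWh
Cost = 809.8 kWh × £0.213 = £172.48

£172.48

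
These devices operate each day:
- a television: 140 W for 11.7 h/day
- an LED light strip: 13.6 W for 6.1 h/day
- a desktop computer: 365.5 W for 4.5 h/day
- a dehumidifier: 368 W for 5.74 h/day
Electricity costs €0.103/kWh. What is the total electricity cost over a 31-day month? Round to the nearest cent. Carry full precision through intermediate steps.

€17.49

television: 140 W × 11.7 h × 31 d = 50,778 Wh = 50.78 kWh
LED light strip: 13.6 W × 6.1 h × 31 d = 2,572 Wh = 2.572 kWh
desktop computer: 365.5 W × 4.5 h × 31 d = 50,987 Wh = 50.99 kWh
dehumidifier: 368 W × 5.74 h × 31 d = 65,482 Wh = 65.48 kWh
Total energy = 50.78 + 2.572 + 50.99 + 65.48 = 169.8 kWh
Cost = 169.8 kWh × €0.103 = €17.49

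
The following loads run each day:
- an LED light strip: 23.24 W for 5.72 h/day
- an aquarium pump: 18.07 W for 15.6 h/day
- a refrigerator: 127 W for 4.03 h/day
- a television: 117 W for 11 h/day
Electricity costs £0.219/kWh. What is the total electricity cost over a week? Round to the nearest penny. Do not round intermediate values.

LED light strip: 23.24 W × 5.72 h × 7 d = 931 Wh = 0.9305 kWh
aquarium pump: 18.07 W × 15.6 h × 7 d = 1,973 Wh = 1.973 kWh
refrigerator: 127 W × 4.03 h × 7 d = 3,583 Wh = 3.583 kWh
television: 117 W × 11 h × 7 d = 9,009 Wh = 9.009 kWh
Total energy = 0.9305 + 1.973 + 3.583 + 9.009 = 15.5 kWh
Cost = 15.5 kWh × £0.219 = £3.39

£3.39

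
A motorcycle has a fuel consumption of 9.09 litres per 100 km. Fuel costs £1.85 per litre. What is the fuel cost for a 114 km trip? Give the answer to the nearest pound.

£19

Fuel = 9.09 L/100 km × 114 km / 100 = 10.36 L
Cost = 10.36 L × £1.85/L = £19.17 ≈ £19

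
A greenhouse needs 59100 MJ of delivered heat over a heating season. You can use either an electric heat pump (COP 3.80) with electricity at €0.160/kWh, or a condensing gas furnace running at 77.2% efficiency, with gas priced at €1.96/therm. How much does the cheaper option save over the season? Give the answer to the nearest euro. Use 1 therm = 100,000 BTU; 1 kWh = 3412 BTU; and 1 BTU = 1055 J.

Heat load = 59100 MJ = 59,100,000,000 J / 1055 = 56,018,957 BTU
Gas: input = 56,018,957 / 0.772 = 72,563,416 BTU = 725.6 therm → 725.6 × €1.96 = €1,422.24
Heat pump: 56,018,957 BTU / 3412 = 16,420 kWh heat; / 3.80 = 4,321 kWh in → × €0.160 = €691.29
Difference = |€1,422.24 − €691.29| = €730.95 ≈ €731

€731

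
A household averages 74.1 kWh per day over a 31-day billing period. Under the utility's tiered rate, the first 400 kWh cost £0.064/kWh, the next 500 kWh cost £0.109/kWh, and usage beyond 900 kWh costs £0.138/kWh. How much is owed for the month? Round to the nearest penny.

Usage = 74.1 kWh/day × 31 days = 2297.1 kWh
First 400 kWh × £0.064 = £25.60
Next 500 kWh × £0.109 = £54.50
Remaining 1397.1 kWh × £0.138 = £192.80
Total = £272.90

£272.90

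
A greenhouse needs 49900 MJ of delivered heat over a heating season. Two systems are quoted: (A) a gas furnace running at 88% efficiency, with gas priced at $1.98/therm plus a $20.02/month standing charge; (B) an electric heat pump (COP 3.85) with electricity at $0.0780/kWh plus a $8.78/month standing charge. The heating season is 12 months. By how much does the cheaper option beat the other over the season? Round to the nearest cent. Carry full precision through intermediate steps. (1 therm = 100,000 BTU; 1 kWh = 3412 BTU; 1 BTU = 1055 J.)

Heat load = 49900 MJ = 49,900,000,000 J / 1055 = 47,298,578 BTU
Gas: input = 47,298,578 / 0.88 = 53,748,384 BTU = 537.5 therm → 537.5 × $1.98 = $1,064.22; + 12 × $20.02 standing = $1,304.46
Heat pump: 47,298,578 BTU / 3412 = 13,860 kWh heat; / 3.85 = 3,601 kWh in → × $0.0780 = $280.85; + 12 × $8.78 standing = $386.21
Difference = |$1,304.46 − $386.21| = $918.25

$918.25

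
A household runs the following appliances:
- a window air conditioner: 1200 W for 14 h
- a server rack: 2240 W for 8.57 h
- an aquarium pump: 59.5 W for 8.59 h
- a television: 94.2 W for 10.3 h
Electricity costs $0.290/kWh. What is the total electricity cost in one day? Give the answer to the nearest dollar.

window air conditioner: 1200 W × 14 h = 16,800 Wh = 16.8 kWh
server rack: 2240 W × 8.57 h = 19,197 Wh = 19.2 kWh
aquarium pump: 59.5 W × 8.59 h = 511 Wh = 0.5111 kWh
television: 94.2 W × 10.3 h = 970 Wh = 0.9703 kWh
Total energy = 16.8 + 19.2 + 0.5111 + 0.9703 = 37.48 kWh
Cost = 37.48 kWh × $0.290 = $10.87 ≈ $11

$11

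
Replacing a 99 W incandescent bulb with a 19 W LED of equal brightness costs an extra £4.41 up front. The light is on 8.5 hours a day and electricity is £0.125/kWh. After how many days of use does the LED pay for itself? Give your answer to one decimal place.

Power saved = 99 − 19 = 80 W
Daily energy saved = 80 W × 8.5 h = 680 Wh = 0.68 kWh
Daily savings = 0.68 × £0.125 = £0.0850
Payback = £4.41 / £0.0850 per day = 51.88 days

51.9 days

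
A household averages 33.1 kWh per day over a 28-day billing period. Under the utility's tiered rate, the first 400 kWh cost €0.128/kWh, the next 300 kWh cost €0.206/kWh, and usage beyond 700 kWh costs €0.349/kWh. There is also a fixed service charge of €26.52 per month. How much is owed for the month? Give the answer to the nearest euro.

€219

Usage = 33.1 kWh/day × 28 days = 926.8 kWh
First 400 kWh × €0.128 = €51.20
Next 300 kWh × €0.206 = €61.80
Remaining 226.8 kWh × €0.349 = €79.15
Energy charge = €192.15; + service €26.52 = €218.67 ≈ €219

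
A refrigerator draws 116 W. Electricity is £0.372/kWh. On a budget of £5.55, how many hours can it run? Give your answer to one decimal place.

Energy budget = £5.55 / £0.372 per kWh = 14.92 kWh = 14,919 Wh
Runtime = 14,919 Wh / 116 W = 128.6 h

128.6 h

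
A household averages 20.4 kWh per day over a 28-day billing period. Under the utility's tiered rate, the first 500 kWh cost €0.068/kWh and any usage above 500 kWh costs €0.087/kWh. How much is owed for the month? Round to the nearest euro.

Usage = 20.4 kWh/day × 28 days = 571.2 kWh
First 500 kWh × €0.068 = €34.00
Remaining 71.2 kWh × €0.087 = €6.19
Total = €40.19 ≈ €40

€40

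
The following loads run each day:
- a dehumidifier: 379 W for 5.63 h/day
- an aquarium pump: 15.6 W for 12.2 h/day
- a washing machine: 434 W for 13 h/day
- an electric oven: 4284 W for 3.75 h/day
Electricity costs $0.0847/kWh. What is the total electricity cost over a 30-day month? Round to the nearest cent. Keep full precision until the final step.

dehumidifier: 379 W × 5.63 h × 30 d = 64,013 Wh = 64.01 kWh
aquarium pump: 15.6 W × 12.2 h × 30 d = 5,710 Wh = 5.71 kWh
washing machine: 434 W × 13 h × 30 d = 169,260 Wh = 169.3 kWh
electric oven: 4284 W × 3.75 h × 30 d = 481,950 Wh = 481.9 kWh
Total energy = 64.01 + 5.71 + 169.3 + 481.9 = 720.9 kWh
Cost = 720.9 kWh × $0.0847 = $61.06

$61.06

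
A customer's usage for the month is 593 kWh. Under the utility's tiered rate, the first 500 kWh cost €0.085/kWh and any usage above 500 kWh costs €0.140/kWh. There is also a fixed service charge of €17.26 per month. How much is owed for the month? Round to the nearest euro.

First 500 kWh × €0.085 = €42.50
Remaining 93 kWh × €0.140 = €13.02
Energy charge = €55.52; + service €17.26 = €72.78 ≈ €73

€73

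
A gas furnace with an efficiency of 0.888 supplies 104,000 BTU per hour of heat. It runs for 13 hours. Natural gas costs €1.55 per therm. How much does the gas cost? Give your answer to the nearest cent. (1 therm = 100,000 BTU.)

Heat delivered = 104,000 BTU/h × 13 h = 1,352,000 BTU
Gas input = 1,352,000 / 0.888 = 1,522,523 BTU
= 1,522,523 / 100,000 = 15.23 therm
Cost = 15.23 × €1.55/therm = €23.60

€23.60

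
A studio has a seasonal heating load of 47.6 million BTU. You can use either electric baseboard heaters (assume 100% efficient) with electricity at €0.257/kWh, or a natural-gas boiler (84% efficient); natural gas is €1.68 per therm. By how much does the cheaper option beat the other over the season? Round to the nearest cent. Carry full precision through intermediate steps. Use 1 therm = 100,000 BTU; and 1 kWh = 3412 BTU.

Heat load = 47.6 × 10⁶ BTU = 47,600,000 BTU
Gas: input = 47,600,000 / 0.84 = 56,666,667 BTU = 566.7 therm → 566.7 × €1.68 = €952.00
Electric: 47,600,000 BTU / 3412 = 13,950 kWh → × €0.257 = €3,585.35
Difference = |€952.00 − €3,585.35| = €2,633.35

€2633.35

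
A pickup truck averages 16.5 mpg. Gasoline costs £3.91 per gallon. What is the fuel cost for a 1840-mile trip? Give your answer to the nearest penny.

Fuel = 1840 mi / 16.5 mpg = 111.5 gal
Cost = 111.5 gal × £3.91/gal = £436.02

£436.02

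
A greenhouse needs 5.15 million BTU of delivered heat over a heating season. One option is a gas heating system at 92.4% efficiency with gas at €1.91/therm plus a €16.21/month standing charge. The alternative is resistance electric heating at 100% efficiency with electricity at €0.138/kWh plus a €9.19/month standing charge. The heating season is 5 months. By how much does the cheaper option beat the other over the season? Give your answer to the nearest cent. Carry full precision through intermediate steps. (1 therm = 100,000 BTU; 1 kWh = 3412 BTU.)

€66.74

Heat load = 5.15 × 10⁶ BTU = 5,150,000 BTU
Gas: input = 5,150,000 / 0.924 = 5,573,593 BTU = 55.74 therm → 55.74 × €1.91 = €106.46; + 5 × €16.21 standing = €187.51
Electric: 5,150,000 BTU / 3412 = 1,509 kWh → × €0.138 = €208.29; + 5 × €9.19 standing = €254.24
Difference = |€187.51 − €254.24| = €66.74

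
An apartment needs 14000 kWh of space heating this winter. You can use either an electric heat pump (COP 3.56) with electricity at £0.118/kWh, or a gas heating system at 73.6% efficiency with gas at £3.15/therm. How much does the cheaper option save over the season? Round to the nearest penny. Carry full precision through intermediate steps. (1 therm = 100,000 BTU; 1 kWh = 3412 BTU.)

Heat load = 14000 kWh × 3412 = 47,768,000 BTU
Gas: input = 47,768,000 / 0.736 = 64,902,174 BTU = 649 therm → 649 × £3.15 = £2,044.42
Heat pump: 47,768,000 BTU / 3412 = 14,000 kWh heat; / 3.56 = 3,933 kWh in → × £0.118 = £464.04
Difference = |£2,044.42 − £464.04| = £1,580.37

£1580.37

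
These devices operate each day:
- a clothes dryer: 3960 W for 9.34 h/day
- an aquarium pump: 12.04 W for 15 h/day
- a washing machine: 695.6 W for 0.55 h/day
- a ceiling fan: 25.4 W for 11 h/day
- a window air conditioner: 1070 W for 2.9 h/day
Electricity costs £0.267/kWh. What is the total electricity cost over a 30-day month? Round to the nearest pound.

clothes dryer: 3960 W × 9.34 h × 30 d = 1,109,592 Wh = 1,110 kWh
aquarium pump: 12.04 W × 15 h × 30 d = 5,418 Wh = 5.418 kWh
washing machine: 695.6 W × 0.55 h × 30 d = 11,477 Wh = 11.48 kWh
ceiling fan: 25.4 W × 11 h × 30 d = 8,382 Wh = 8.382 kWh
window air conditioner: 1070 W × 2.9 h × 30 d = 93,090 Wh = 93.09 kWh
Total energy = 1,110 + 5.418 + 11.48 + 8.382 + 93.09 = 1,228 kWh
Cost = 1,228 kWh × £0.267 = £327.87 ≈ £328

£328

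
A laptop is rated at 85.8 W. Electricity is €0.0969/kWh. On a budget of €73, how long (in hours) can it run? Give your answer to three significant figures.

Energy budget = €73 / €0.0969 per kWh = 753.4 kWh = 753,354 Wh
Runtime = 753,354 Wh / 85.8 W = 8,780 h

8780 h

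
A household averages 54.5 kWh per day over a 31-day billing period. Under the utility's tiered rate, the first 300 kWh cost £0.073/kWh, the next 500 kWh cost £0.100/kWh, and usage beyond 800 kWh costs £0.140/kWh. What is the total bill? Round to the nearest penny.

Usage = 54.5 kWh/day × 31 days = 1689.5 kWh
First 300 kWh × £0.073 = £21.90
Next 500 kWh × £0.100 = £50.00
Remaining 889.5 kWh × £0.140 = £124.53
Total = £196.43

£196.43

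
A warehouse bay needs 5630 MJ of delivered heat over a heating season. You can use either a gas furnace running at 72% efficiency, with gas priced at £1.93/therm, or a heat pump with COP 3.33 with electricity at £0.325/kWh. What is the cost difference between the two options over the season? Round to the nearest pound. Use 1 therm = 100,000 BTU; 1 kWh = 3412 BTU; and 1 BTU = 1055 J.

Heat load = 5630 MJ = 5,630,000,000 J / 1055 = 5,336,493 BTU
Gas: input = 5,336,493 / 0.72 = 7,411,796 BTU = 74.12 therm → 74.12 × £1.93 = £143.05
Heat pump: 5,336,493 BTU / 3412 = 1,564 kWh heat; / 3.33 = 469.7 kWh in → × £0.325 = £152.65
Difference = |£143.05 − £152.65| = £9.60 ≈ £10

£10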